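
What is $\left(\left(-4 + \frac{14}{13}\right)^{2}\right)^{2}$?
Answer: $\frac{2085136}{28561} \approx 73.006$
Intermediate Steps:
$\left(\left(-4 + \frac{14}{13}\right)^{2}\right)^{2} = \left(\left(- \frac{38}{13}\right)^{2}\right)^{2} = \left(\frac{1444}{169}\right)^{2} = \frac{2085136}{28561}$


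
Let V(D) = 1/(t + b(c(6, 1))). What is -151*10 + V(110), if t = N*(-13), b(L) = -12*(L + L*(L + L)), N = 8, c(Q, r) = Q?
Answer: -1570401/1040 ≈ -1510.0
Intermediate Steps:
b(L) = -24*L² - 12*L (b(L) = -12*(L + L*(2*L)) = -12*(L + 2*L²) = -24*L² - 12*L)
t = -104 (t = 8*(-13) = -104)
V(D) = -1/1040 (V(D) = 1/(-104 - 12*6*(1 + 2*6)) = 1/(-104 - 12*6*(1 + 12)) = 1/(-104 - 12*6*13) = 1/(-104 - 936) = 1/(-1040) = -1/1040)
-151*10 + V(110) = -151*10 - 1/1040 = -1510 - 1/1040 = -1570401/1040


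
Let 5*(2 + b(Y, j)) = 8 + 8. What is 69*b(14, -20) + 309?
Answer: 1959/5 ≈ 391.80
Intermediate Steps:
b(Y, j) = 6/5 (b(Y, j) = -2 + (8 + 8)/5 = -2 + (⅕)*16 = -2 + 16/5 = 6/5)
69*b(14, -20) + 309 = 69*(6/5) + 309 = 414/5 + 309 = 1959/5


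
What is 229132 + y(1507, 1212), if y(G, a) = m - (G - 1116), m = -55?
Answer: 228686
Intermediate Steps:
y(G, a) = 1061 - G (y(G, a) = -55 - (G - 1116) = -55 - (-1116 + G) = -55 + (1116 - G) = 1061 - G)
229132 + y(1507, 1212) = 229132 + (1061 - 1*1507) = 229132 + (1061 - 1507) = 229132 - 446 = 228686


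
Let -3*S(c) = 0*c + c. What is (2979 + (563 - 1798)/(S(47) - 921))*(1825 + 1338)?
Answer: 5297832057/562 ≈ 9.4268e+6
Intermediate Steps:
S(c) = -c/3 (S(c) = -(0*c + c)/3 = -(0 + c)/3 = -c/3)
(2979 + (563 - 1798)/(S(47) - 921))*(1825 + 1338) = (2979 + (563 - 1798)/(-1/3*47 - 921))*(1825 + 1338) = (2979 - 1235/(-47/3 - 921))*3163 = (2979 - 1235/(-2810/3))*3163 = (2979 - 1235*(-3/2810))*3163 = (2979 + 741/562)*3163 = (1674939/562)*3163 = 5297832057/562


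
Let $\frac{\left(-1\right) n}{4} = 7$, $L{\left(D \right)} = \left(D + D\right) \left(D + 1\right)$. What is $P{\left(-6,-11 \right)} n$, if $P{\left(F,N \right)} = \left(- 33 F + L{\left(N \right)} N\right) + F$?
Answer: $62384$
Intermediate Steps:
$L{\left(D \right)} = 2 D \left(1 + D\right)$
$n = -28$ ($n = \left(-4\right) 7 = -28$)
$P{\left(F,N \right)} = - 32 F + 2 N^{2} \left(1 + N\right)$ ($P{\left(F,N \right)} = \left(- 33 F + 2 N \left(1 + N\right) N\right) + F = \left(- 33 F + 2 N^{2} \left(1 + N\right)\right) + F = - 32 F + 2 N^{2} \left(1 + N\right)$)
$P{\left(-6,-11 \right)} n = \left(\left(-32\right) \left(-6\right) + 2 \left(-11\right)^{2} \left(1 - 11\right)\right) \left(-28\right) = \left(192 + 2 \cdot 121 \left(-10\right)\right) \left(-28\right) = \left(192 - 2420\right) \left(-28\right) = \left(-2228\right) \left(-28\right) = 62384$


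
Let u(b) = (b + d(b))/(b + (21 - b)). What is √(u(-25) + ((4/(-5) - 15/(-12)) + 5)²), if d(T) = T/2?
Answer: √547169/140 ≈ 5.2836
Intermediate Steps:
d(T) = T/2 (d(T) = T*(½) = T/2)
u(b) = b/14 (u(b) = (b + b/2)/(b + (21 - b)) = (3*b/2)/21 = (3*b/2)*(1/21) = b/14)
√(u(-25) + ((4/(-5) - 15/(-12)) + 5)²) = √((1/14)*(-25) + ((4/(-5) - 15/(-12)) + 5)²) = √(-25/14 + ((4*(-⅕) - 15*(-1/12)) + 5)²) = √(-25/14 + ((-⅘ + 5/4) + 5)²) = √(-25/14 + (9/20 + 5)²) = √(-25/14 + (109/20)²) = √(-25/14 + 11881/400) = √(78167/2800) = √547169/140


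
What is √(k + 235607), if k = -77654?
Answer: √157953 ≈ 397.43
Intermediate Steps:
√(k + 235607) = √(-77654 + 235607) = √157953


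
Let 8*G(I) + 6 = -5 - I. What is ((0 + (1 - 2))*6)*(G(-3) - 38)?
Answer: 234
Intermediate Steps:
G(I) = -11/8 - I/8 (G(I) = -¾ + (-5 - I)/8 = -¾ + (-5/8 - I/8) = -11/8 - I/8)
((0 + (1 - 2))*6)*(G(-3) - 38) = ((0 + (1 - 2))*6)*((-11/8 - ⅛*(-3)) - 38) = ((0 - 1)*6)*((-11/8 + 3/8) - 38) = (-1*6)*(-1 - 38) = -6*(-39) = 234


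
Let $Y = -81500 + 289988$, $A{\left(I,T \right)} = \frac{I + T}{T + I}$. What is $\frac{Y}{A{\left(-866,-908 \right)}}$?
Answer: $208488$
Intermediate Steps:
$A{\left(I,T \right)} = 1$ ($A{\left(I,T \right)} = \frac{I + T}{I + T} = 1$)
$Y = 208488$
$\frac{Y}{A{\left(-866,-908 \right)}} = \frac{208488}{1} = 208488 \cdot 1 = 208488$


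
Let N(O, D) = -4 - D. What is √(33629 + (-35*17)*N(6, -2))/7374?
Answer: √34819/7374 ≈ 0.025305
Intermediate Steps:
√(33629 + (-35*17)*N(6, -2))/7374 = √(33629 + (-35*17)*(-4 - 1*(-2)))/7374 = √(33629 - 595*(-4 + 2))*(1/7374) = √(33629 - 595*(-2))*(1/7374) = √(33629 + 1190)*(1/7374) = √34819*(1/7374) = √34819/7374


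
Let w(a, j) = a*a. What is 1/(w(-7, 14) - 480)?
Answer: -1/431 ≈ -0.0023202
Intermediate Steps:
w(a, j) = a²
1/(w(-7, 14) - 480) = 1/((-7)² - 480) = 1/(49 - 480) = 1/(-431) = -1/431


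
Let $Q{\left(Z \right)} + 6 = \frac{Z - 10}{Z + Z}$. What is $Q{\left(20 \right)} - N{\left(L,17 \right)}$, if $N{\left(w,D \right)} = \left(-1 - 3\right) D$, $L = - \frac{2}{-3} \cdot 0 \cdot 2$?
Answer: $\frac{249}{4} \approx 62.25$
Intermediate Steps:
$L = 0$ ($L = \left(-2\right) \left(- \frac{1}{3}\right) 0 \cdot 2 = \frac{2}{3} \cdot 0 \cdot 2 = 0 \cdot 2 = 0$)
$Q{\left(Z \right)} = -6 + \frac{-10 + Z}{2 Z}$ ($Q{\left(Z \right)} = -6 + \frac{Z - 10}{Z + Z} = -6 + \frac{-10 + Z}{2 Z}$)
$N{\left(w,D \right)} = - 4 D$
$Q{\left(20 \right)} - N{\left(L,17 \right)} = \left(- \frac{11}{2} - \frac{5}{20}\right) - \left(-4\right) 17 = \left(- \frac{11}{2} - \frac{1}{4}\right) - -68 = \left(- \frac{11}{2} - \frac{1}{4}\right) + 68 = - \frac{23}{4} + 68 = \frac{249}{4}$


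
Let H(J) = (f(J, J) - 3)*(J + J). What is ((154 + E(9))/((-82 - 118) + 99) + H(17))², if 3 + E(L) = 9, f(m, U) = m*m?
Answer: 964253297296/10201 ≈ 9.4525e+7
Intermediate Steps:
f(m, U) = m²
E(L) = 6 (E(L) = -3 + 9 = 6)
H(J) = 2*J*(-3 + J²) (H(J) = (J² - 3)*(J + J) = (-3 + J²)*(2*J) = 2*J*(-3 + J²))
((154 + E(9))/((-82 - 118) + 99) + H(17))² = ((154 + 6)/((-82 - 118) + 99) + 2*17*(-3 + 17²))² = (160/(-200 + 99) + 2*17*(-3 + 289))² = (160/(-101) + 2*17*286)² = (160*(-1/101) + 9724)² = (-160/101 + 9724)² = (981964/101)² = 964253297296/10201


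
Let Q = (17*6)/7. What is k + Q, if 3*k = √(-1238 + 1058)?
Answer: 102/7 + 2*I*√5 ≈ 14.571 + 4.4721*I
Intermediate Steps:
k = 2*I*√5 (k = √(-1238 + 1058)/3 = √(-180)/3 = (6*I*√5)/3 = 2*I*√5 ≈ 4.4721*I)
Q = 102/7 (Q = 102*(⅐) = 102/7 ≈ 14.571)
k + Q = 2*I*√5 + 102/7 = 102/7 + 2*I*√5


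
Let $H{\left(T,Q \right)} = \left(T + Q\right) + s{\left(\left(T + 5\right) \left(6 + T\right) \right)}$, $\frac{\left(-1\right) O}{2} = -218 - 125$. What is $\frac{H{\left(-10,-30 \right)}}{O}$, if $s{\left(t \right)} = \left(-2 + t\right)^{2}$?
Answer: $\frac{142}{343} \approx 0.41399$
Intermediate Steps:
$O = 686$ ($O = - 2 \left(-218 - 125\right) = \left(-2\right) \left(-343\right) = 686$)
$H{\left(T,Q \right)} = Q + T + \left(-2 + \left(5 + T\right) \left(6 + T\right)\right)^{2}$ ($H{\left(T,Q \right)} = \left(T + Q\right) + \left(-2 + \left(T + 5\right) \left(6 + T\right)\right)^{2} = \left(Q + T\right) + \left(-2 + \left(5 + T\right) \left(6 + T\right)\right)^{2} = Q + T + \left(-2 + \left(5 + T\right) \left(6 + T\right)\right)^{2}$)
$\frac{H{\left(-10,-30 \right)}}{O} = \frac{-30 - 10 + \left(28 + \left(-10\right)^{2} + 11 \left(-10\right)\right)^{2}}{686} = \left(-30 - 10 + \left(28 + 100 - 110\right)^{2}\right) \frac{1}{686} = \left(-30 - 10 + 18^{2}\right) \frac{1}{686} = \left(-30 - 10 + 324\right) \frac{1}{686} = 284 \cdot \frac{1}{686} = \frac{142}{343}$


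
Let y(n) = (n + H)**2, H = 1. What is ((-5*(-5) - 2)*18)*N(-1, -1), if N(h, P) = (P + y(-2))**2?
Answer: 0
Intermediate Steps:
y(n) = (1 + n)**2 (y(n) = (n + 1)**2 = (1 + n)**2)
N(h, P) = (1 + P)**2 (N(h, P) = (P + (1 - 2)**2)**2 = (P + (-1)**2)**2 = (P + 1)**2 = (1 + P)**2)
((-5*(-5) - 2)*18)*N(-1, -1) = ((-5*(-5) - 2)*18)*(1 - 1)**2 = ((25 - 2)*18)*0**2 = (23*18)*0 = 414*0 = 0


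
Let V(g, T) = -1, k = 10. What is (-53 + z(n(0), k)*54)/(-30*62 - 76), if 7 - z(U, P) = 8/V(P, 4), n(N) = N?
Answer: -757/1936 ≈ -0.39101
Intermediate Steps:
z(U, P) = 15 (z(U, P) = 7 - 8/(-1) = 7 - 8*(-1) = 7 - 1*(-8) = 7 + 8 = 15)
(-53 + z(n(0), k)*54)/(-30*62 - 76) = (-53 + 15*54)/(-30*62 - 76) = (-53 + 810)/(-1860 - 76) = 757/(-1936) = 757*(-1/1936) = -757/1936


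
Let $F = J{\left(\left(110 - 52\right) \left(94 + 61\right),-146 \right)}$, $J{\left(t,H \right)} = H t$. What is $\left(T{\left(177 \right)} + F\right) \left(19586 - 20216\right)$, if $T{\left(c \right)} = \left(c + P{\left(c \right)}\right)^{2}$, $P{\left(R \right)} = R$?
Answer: $747951120$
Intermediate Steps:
$T{\left(c \right)} = 4 c^{2}$ ($T{\left(c \right)} = \left(c + c\right)^{2} = \left(2 c\right)^{2} = 4 c^{2}$)
$F = -1312540$ ($F = - 146 \left(110 - 52\right) \left(94 + 61\right) = - 146 \cdot 58 \cdot 155 = \left(-146\right) 8990 = -1312540$)
$\left(T{\left(177 \right)} + F\right) \left(19586 - 20216\right) = \left(4 \cdot 177^{2} - 1312540\right) \left(19586 - 20216\right) = \left(4 \cdot 31329 - 1312540\right) \left(-630\right) = \left(125316 - 1312540\right) \left(-630\right) = \left(-1187224\right) \left(-630\right) = 747951120$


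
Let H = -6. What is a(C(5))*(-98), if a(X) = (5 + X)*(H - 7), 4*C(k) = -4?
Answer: 5096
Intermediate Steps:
C(k) = -1 (C(k) = (¼)*(-4) = -1)
a(X) = -65 - 13*X (a(X) = (5 + X)*(-6 - 7) = (5 + X)*(-13) = -65 - 13*X)
a(C(5))*(-98) = (-65 - 13*(-1))*(-98) = (-65 + 13)*(-98) = -52*(-98) = 5096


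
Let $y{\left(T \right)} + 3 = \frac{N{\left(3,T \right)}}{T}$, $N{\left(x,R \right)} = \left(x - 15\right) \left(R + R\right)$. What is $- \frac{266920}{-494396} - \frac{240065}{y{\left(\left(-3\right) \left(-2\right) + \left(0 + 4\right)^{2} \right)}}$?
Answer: $\frac{29673595645}{3337173} \approx 8891.8$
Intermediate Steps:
$N{\left(x,R \right)} = 2 R \left(-15 + x\right)$ ($N{\left(x,R \right)} = \left(-15 + x\right) 2 R = 2 R \left(-15 + x\right)$)
$y{\left(T \right)} = -27$ ($y{\left(T \right)} = -3 + \frac{2 T \left(-15 + 3\right)}{T} = -3 + \frac{2 T \left(-12\right)}{T} = -3 + \frac{\left(-24\right) T}{T} = -3 - 24 = -27$)
$- \frac{266920}{-494396} - \frac{240065}{y{\left(\left(-3\right) \left(-2\right) + \left(0 + 4\right)^{2} \right)}} = - \frac{266920}{-494396} - \frac{240065}{-27} = \left(-266920\right) \left(- \frac{1}{494396}\right) - - \frac{240065}{27} = \frac{66730}{123599} + \frac{240065}{27} = \frac{29673595645}{3337173}$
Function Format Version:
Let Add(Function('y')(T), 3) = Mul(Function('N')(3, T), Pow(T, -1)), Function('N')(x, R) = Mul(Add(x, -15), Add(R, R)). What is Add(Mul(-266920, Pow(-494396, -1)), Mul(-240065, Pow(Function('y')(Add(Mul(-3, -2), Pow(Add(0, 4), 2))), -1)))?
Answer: Rational(29673595645, 3337173) ≈ 8891.8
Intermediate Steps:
Function('N')(x, R) = Mul(2, R, Add(-15, x)) (Function('N')(x, R) = Mul(Add(-15, x), Mul(2, R)) = Mul(2, R, Add(-15, x)))
Function('y')(T) = -27 (Function('y')(T) = Add(-3, Mul(Mul(2, T, Add(-15, 3)), Pow(T, -1))) = Add(-3, Mul(Mul(2, T, -12), Pow(T, -1))) = Add(-3, Mul(Mul(-24, T), Pow(T, -1))) = Add(-3, -24) = -27)
Add(Mul(-266920, Pow(-494396, -1)), Mul(-240065, Pow(Function('y')(Add(Mul(-3, -2), Pow(Add(0, 4), 2))), -1))) = Add(Mul(-266920, Pow(-494396, -1)), Mul(-240065, Pow(-27, -1))) = Add(Mul(-266920, Rational(-1, 494396)), Mul(-240065, Rational(-1, 27))) = Add(Rational(66730, 123599), Rational(240065, 27)) = Rational(29673595645, 3337173)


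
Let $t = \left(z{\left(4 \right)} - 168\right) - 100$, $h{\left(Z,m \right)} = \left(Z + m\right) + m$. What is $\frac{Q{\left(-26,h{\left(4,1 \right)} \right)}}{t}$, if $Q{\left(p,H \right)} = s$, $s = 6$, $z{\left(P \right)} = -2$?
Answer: $- \frac{1}{45} \approx -0.022222$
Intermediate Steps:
$h{\left(Z,m \right)} = Z + 2 m$
$Q{\left(p,H \right)} = 6$
$t = -270$ ($t = \left(-2 - 168\right) - 100 = -170 - 100 = -270$)
$\frac{Q{\left(-26,h{\left(4,1 \right)} \right)}}{t} = \frac{6}{-270} = 6 \left(- \frac{1}{270}\right) = - \frac{1}{45}$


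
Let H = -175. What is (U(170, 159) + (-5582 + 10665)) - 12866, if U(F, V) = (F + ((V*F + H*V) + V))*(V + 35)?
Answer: -98187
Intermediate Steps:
U(F, V) = (35 + V)*(F - 174*V + F*V) (U(F, V) = (F + ((V*F - 175*V) + V))*(V + 35) = (F + ((F*V - 175*V) + V))*(35 + V) = (F + ((-175*V + F*V) + V))*(35 + V) = (F + (-174*V + F*V))*(35 + V) = (F - 174*V + F*V)*(35 + V) = (35 + V)*(F - 174*V + F*V))
(U(170, 159) + (-5582 + 10665)) - 12866 = ((-6090*159 - 174*159**2 + 35*170 + 170*159**2 + 36*170*159) + (-5582 + 10665)) - 12866 = ((-968310 - 174*25281 + 5950 + 170*25281 + 973080) + 5083) - 12866 = ((-968310 - 4398894 + 5950 + 4297770 + 973080) + 5083) - 12866 = (-90404 + 5083) - 12866 = -85321 - 12866 = -98187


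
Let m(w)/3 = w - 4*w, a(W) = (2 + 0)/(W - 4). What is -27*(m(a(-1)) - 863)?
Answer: 116019/5 ≈ 23204.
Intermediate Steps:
a(W) = 2/(-4 + W)
m(w) = -9*w (m(w) = 3*(w - 4*w) = 3*(-3*w) = -9*w)
-27*(m(a(-1)) - 863) = -27*(-18/(-4 - 1) - 863) = -27*(-18/(-5) - 863) = -27*(-18*(-1)/5 - 863) = -27*(-9*(-2/5) - 863) = -27*(18/5 - 863) = -27*(-4297/5) = 116019/5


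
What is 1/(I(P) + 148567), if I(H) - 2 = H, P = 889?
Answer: 1/149458 ≈ 6.6908e-6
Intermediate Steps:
I(H) = 2 + H
1/(I(P) + 148567) = 1/((2 + 889) + 148567) = 1/(891 + 148567) = 1/149458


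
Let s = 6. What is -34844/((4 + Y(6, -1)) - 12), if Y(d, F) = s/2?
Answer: 34844/5 ≈ 6968.8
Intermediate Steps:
Y(d, F) = 3 (Y(d, F) = 6/2 = 6*(½) = 3)
-34844/((4 + Y(6, -1)) - 12) = -34844/((4 + 3) - 12) = -34844/(7 - 12) = -34844/(-5) = -34844*(-⅕) = 34844/5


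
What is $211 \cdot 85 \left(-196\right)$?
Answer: $-3515260$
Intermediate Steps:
$211 \cdot 85 \left(-196\right) = 17935 \left(-196\right) = -3515260$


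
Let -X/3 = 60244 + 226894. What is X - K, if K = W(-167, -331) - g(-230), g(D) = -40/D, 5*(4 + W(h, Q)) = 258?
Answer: -99068064/115 ≈ -8.6146e+5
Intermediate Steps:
W(h, Q) = 238/5 (W(h, Q) = -4 + (⅕)*258 = -4 + 258/5 = 238/5)
K = 5454/115 (K = 238/5 - (-40)/(-230) = 238/5 - (-40)*(-1)/230 = 238/5 - 1*4/23 = 238/5 - 4/23 = 5454/115 ≈ 47.426)
X = -861414 (X = -3*(60244 + 226894) = -3*287138 = -861414)
X - K = -861414 - 1*5454/115 = -861414 - 5454/115 = -99068064/115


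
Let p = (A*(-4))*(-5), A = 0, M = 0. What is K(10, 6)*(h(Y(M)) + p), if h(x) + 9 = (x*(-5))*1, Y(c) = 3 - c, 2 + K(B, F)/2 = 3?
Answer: -48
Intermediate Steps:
K(B, F) = 2 (K(B, F) = -4 + 2*3 = -4 + 6 = 2)
h(x) = -9 - 5*x (h(x) = -9 + (x*(-5))*1 = -9 - 5*x*1 = -9 - 5*x)
p = 0 (p = (0*(-4))*(-5) = 0*(-5) = 0)
K(10, 6)*(h(Y(M)) + p) = 2*((-9 - 5*(3 - 1*0)) + 0) = 2*((-9 - 5*(3 + 0)) + 0) = 2*((-9 - 5*3) + 0) = 2*((-9 - 15) + 0) = 2*(-24 + 0) = 2*(-24) = -48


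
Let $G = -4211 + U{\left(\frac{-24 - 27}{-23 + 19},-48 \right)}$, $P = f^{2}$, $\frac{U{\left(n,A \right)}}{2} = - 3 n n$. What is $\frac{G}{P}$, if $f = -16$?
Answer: $- \frac{41491}{2048} \approx -20.259$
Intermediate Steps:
$U{\left(n,A \right)} = - 6 n^{2}$ ($U{\left(n,A \right)} = 2 - 3 n n = 2 \left(- 3 n^{2}\right) = - 6 n^{2}$)
$P = 256$ ($P = \left(-16\right)^{2} = 256$)
$G = - \frac{41491}{8}$ ($G = -4211 - 6 \left(\frac{-24 - 27}{-23 + 19}\right)^{2} = -4211 - 6 \left(- \frac{51}{-4}\right)^{2} = -4211 - 6 \left(\left(-51\right) \left(- \frac{1}{4}\right)\right)^{2} = -4211 - 6 \left(\frac{51}{4}\right)^{2} = -4211 - \frac{7803}{8} = - \frac{41491}{8} \approx -5186.4$)
$\frac{G}{P} = - \frac{41491}{8 \cdot 256} = \left(- \frac{41491}{8}\right) \frac{1}{256} = - \frac{41491}{2048}$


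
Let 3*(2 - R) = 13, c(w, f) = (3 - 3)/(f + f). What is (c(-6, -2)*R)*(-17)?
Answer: 0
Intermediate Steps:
c(w, f) = 0 (c(w, f) = 0/((2*f)) = 0*(1/(2*f)) = 0)
R = -7/3 (R = 2 - ⅓*13 = 2 - 13/3 = -7/3 ≈ -2.3333)
(c(-6, -2)*R)*(-17) = (0*(-7/3))*(-17) = 0*(-17) = 0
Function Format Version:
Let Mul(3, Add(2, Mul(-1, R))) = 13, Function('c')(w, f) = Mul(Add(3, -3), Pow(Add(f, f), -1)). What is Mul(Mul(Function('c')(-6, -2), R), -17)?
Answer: 0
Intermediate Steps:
Function('c')(w, f) = 0 (Function('c')(w, f) = Mul(0, Pow(Mul(2, f), -1)) = Mul(0, Mul(Rational(1, 2), Pow(f, -1))) = 0)
R = Rational(-7, 3) (R = Add(2, Mul(Rational(-1, 3), 13)) = Add(2, Rational(-13, 3)) = Rational(-7, 3) ≈ -2.3333)
Mul(Mul(Function('c')(-6, -2), R), -17) = Mul(Mul(0, Rational(-7, 3)), -17) = Mul(0, -17) = 0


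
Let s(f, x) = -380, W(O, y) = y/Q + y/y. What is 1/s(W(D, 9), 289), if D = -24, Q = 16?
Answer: -1/380 ≈ -0.0026316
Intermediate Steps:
W(O, y) = 1 + y/16 (W(O, y) = y/16 + y/y = y*(1/16) + 1 = y/16 + 1 = 1 + y/16)
1/s(W(D, 9), 289) = 1/(-380) = -1/380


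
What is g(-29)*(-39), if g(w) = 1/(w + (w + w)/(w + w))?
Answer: 39/28 ≈ 1.3929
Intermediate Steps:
g(w) = 1/(1 + w) (g(w) = 1/(w + (2*w)/((2*w))) = 1/(w + (2*w)*(1/(2*w))) = 1/(w + 1) = 1/(1 + w))
g(-29)*(-39) = -39/(1 - 29) = -39/(-28) = -1/28*(-39) = 39/28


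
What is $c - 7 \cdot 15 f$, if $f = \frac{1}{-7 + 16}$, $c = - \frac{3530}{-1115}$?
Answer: $- \frac{5687}{669} \approx -8.5007$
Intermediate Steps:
$c = \frac{706}{223}$ ($c = \left(-3530\right) \left(- \frac{1}{1115}\right) = \frac{706}{223} \approx 3.1659$)
$f = \frac{1}{9} \approx 0.11111$
$c - 7 \cdot 15 f = \frac{706}{223} - 7 \cdot 15 \cdot \frac{1}{9} = \frac{706}{223} - 105 \cdot \frac{1}{9} = \frac{706}{223} - \frac{35}{3} = - \frac{5687}{669}$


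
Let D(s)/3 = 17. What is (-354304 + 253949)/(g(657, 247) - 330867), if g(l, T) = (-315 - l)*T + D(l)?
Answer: 20071/114180 ≈ 0.17578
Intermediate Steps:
D(s) = 51 (D(s) = 3*17 = 51)
g(l, T) = 51 + T*(-315 - l) (g(l, T) = (-315 - l)*T + 51 = T*(-315 - l) + 51 = 51 + T*(-315 - l))
(-354304 + 253949)/(g(657, 247) - 330867) = (-354304 + 253949)/((51 - 315*247 - 1*247*657) - 330867) = -100355/((51 - 77805 - 162279) - 330867) = -100355/(-240033 - 330867) = -100355/(-570900) = -100355*(-1/570900) = 20071/114180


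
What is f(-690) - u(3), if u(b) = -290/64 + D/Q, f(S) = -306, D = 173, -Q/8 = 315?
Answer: -3038113/10080 ≈ -301.40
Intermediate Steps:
Q = -2520 (Q = -8*315 = -2520)
u(b) = -46367/10080 (u(b) = -290/64 + 173/(-2520) = -290*1/64 + 173*(-1/2520) = -145/32 - 173/2520 = -46367/10080)
f(-690) - u(3) = -306 - 1*(-46367/10080) = -306 + 46367/10080 = -3038113/10080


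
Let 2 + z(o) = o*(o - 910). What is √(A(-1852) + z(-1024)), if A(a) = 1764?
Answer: 3*√220242 ≈ 1407.9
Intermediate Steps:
z(o) = -2 + o*(-910 + o) (z(o) = -2 + o*(o - 910) = -2 + o*(-910 + o))
√(A(-1852) + z(-1024)) = √(1764 + (-2 + (-1024)² - 910*(-1024))) = √(1764 + (-2 + 1048576 + 931840)) = √(1764 + 1980414) = √1982178 = 3*√220242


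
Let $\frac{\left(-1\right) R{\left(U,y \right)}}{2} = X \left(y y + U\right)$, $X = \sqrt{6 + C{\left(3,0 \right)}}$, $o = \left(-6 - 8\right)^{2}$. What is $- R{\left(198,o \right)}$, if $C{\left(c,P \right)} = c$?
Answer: $231684$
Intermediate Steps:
$o = 196$ ($o = \left(-14\right)^{2} = 196$)
$X = 3$ ($X = \sqrt{6 + 3} = \sqrt{9} = 3$)
$R{\left(U,y \right)} = - 6 U - 6 y^{2}$ ($R{\left(U,y \right)} = - 2 \cdot 3 \left(y y + U\right) = - 2 \cdot 3 \left(y^{2} + U\right) = - 2 \cdot 3 \left(U + y^{2}\right) = - 2 \left(3 U + 3 y^{2}\right) = - 6 U - 6 y^{2}$)
$- R{\left(198,o \right)} = - (\left(-6\right) 198 - 6 \cdot 196^{2}) = - (-1188 - 230496) = \left(-1\right) \left(-231684\right) = 231684$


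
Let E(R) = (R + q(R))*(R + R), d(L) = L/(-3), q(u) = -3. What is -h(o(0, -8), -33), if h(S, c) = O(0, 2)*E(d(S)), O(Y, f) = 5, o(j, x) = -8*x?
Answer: -46720/9 ≈ -5191.1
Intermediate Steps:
d(L) = -L/3 (d(L) = L*(-1/3) = -L/3)
E(R) = 2*R*(-3 + R) (E(R) = (R - 3)*(R + R) = (-3 + R)*(2*R) = 2*R*(-3 + R))
h(S, c) = -10*S*(-3 - S/3)/3 (h(S, c) = 5*(2*(-S/3)*(-3 - S/3)) = 5*(-2*S*(-3 - S/3)/3) = -10*S*(-3 - S/3)/3)
-h(o(0, -8), -33) = -10*(-8*(-8))*(9 - 8*(-8))/9 = -10*64*(9 + 64)/9 = -10*64*73/9 = -1*46720/9 = -46720/9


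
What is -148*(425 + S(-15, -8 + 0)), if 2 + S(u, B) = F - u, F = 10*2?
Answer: -67784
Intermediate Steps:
F = 20
S(u, B) = 18 - u (S(u, B) = -2 + (20 - u) = 18 - u)
-148*(425 + S(-15, -8 + 0)) = -148*(425 + (18 - 1*(-15))) = -148*(425 + (18 + 15)) = -148*(425 + 33) = -148*458 = -67784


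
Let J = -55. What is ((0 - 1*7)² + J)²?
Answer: 36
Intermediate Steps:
((0 - 1*7)² + J)² = ((0 - 1*7)² - 55)² = ((0 - 7)² - 55)² = ((-7)² - 55)² = (49 - 55)² = (-6)² = 36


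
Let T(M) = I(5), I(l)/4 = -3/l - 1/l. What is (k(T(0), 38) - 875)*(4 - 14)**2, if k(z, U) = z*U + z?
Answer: -99980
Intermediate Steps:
I(l) = -16/l (I(l) = 4*(-3/l - 1/l) = 4*(-4/l) = -16/l)
T(M) = -16/5
k(z, U) = z + U*z (k(z, U) = U*z + z = z + U*z)
(k(T(0), 38) - 875)*(4 - 14)**2 = (-16*(1 + 38)/5 - 875)*(4 - 14)**2 = (-16/5*39 - 875)*(-10)**2 = (-624/5 - 875)*100 = -4999/5*100 = -99980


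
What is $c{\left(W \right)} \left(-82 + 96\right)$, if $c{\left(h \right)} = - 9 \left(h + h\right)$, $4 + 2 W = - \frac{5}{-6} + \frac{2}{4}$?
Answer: $336$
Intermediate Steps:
$W = - \frac{4}{3}$ ($W = -2 + \frac{- \frac{5}{-6} + \frac{2}{4}}{2} = -2 + \frac{\left(-5\right) \left(- \frac{1}{6}\right) + 2 \cdot \frac{1}{4}}{2} = -2 + \frac{\frac{5}{6} + \frac{1}{2}}{2} = -2 + \frac{1}{2} \cdot \frac{4}{3} = -2 + \frac{2}{3} = - \frac{4}{3} \approx -1.3333$)
$c{\left(h \right)} = - 18 h$ ($c{\left(h \right)} = - 9 \cdot 2 h = - 18 h$)
$c{\left(W \right)} \left(-82 + 96\right) = \left(-18\right) \left(- \frac{4}{3}\right) \left(-82 + 96\right) = 24 \cdot 14 = 336$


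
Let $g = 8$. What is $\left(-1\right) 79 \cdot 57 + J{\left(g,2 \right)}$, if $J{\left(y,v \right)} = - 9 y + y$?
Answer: $-4567$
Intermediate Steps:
$J{\left(y,v \right)} = - 8 y$
$\left(-1\right) 79 \cdot 57 + J{\left(g,2 \right)} = \left(-1\right) 79 \cdot 57 - 64 = \left(-79\right) 57 - 64 = -4503 - 64 = -4567$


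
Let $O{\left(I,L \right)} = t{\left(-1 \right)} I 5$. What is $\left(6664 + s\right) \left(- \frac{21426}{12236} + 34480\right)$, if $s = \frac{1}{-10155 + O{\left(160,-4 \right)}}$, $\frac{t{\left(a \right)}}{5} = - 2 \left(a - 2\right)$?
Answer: $\frac{19461783044773087}{84703710} \approx 2.2976 \cdot 10^{8}$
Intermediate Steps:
$t{\left(a \right)} = 20 - 10 a$ ($t{\left(a \right)} = 5 \left(- 2 \left(a - 2\right)\right) = 5 \left(- 2 \left(-2 + a\right)\right) = 5 \left(4 - 2 a\right) = 20 - 10 a$)
$O{\left(I,L \right)} = 150 I$ ($O{\left(I,L \right)} = \left(20 - -10\right) I 5 = \left(20 + 10\right) I 5 = 30 I 5 = 150 I$)
$s = \frac{1}{13845}$ ($s = \frac{1}{-10155 + 150 \cdot 160} = \frac{1}{-10155 + 24000} = \frac{1}{13845} \approx 7.2228 \cdot 10^{-5}$)
$\left(6664 + s\right) \left(- \frac{21426}{12236} + 34480\right) = \left(6664 + \frac{1}{13845}\right) \left(- \frac{21426}{12236} + 34480\right) = \frac{92263081 \left(\left(-21426\right) \frac{1}{12236} + 34480\right)}{13845} = \frac{92263081 \left(- \frac{10713}{6118} + 34480\right)}{13845} = \frac{92263081}{13845} \cdot \frac{210937927}{6118} = \frac{19461783044773087}{84703710}$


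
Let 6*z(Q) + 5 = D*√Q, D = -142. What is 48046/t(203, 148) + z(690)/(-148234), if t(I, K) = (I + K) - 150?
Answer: 14244101863/59590068 + 71*√690/444702 ≈ 239.04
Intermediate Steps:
t(I, K) = -150 + I + K
z(Q) = -⅚ - 71*√Q/3 (z(Q) = -⅚ + (-142*√Q)/6 = -⅚ - 71*√Q/3)
48046/t(203, 148) + z(690)/(-148234) = 48046/(-150 + 203 + 148) + (-⅚ - 71*√690/3)/(-148234) = 48046/201 + (-⅚ - 71*√690/3)*(-1/148234) = 48046*(1/201) + (5/889404 + 71*√690/444702) = 48046/201 + (5/889404 + 71*√690/444702) = 14244101863/59590068 + 71*√690/444702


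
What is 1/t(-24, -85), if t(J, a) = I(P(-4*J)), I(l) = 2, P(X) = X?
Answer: 1/2 ≈ 0.50000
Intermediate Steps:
t(J, a) = 2
1/t(-24, -85) = 1/2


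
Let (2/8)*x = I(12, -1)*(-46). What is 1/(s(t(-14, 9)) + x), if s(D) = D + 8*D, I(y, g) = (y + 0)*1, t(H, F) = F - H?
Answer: -1/2001 ≈ -0.00049975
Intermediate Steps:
I(y, g) = y (I(y, g) = y*1 = y)
s(D) = 9*D
x = -2208 (x = 4*(12*(-46)) = 4*(-552) = -2208)
1/(s(t(-14, 9)) + x) = 1/(9*(9 - 1*(-14)) - 2208) = 1/(9*(9 + 14) - 2208) = 1/(9*23 - 2208) = 1/(207 - 2208) = 1/(-2001) = -1/2001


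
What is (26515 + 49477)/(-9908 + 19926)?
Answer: 37996/5009 ≈ 7.5855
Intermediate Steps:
(26515 + 49477)/(-9908 + 19926) = 75992/10018 = 75992*(1/10018) = 37996/5009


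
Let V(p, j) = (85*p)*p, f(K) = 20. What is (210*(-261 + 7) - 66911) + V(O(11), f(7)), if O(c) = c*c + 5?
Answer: 1229209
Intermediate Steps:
O(c) = 5 + c² (O(c) = c² + 5 = 5 + c²)
V(p, j) = 85*p²
(210*(-261 + 7) - 66911) + V(O(11), f(7)) = (210*(-261 + 7) - 66911) + 85*(5 + 11²)² = (210*(-254) - 66911) + 85*(5 + 121)² = (-53340 - 66911) + 85*126² = -120251 + 85*15876 = -120251 + 1349460 = 1229209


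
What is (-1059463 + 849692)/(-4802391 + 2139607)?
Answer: 209771/2662784 ≈ 0.078779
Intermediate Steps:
(-1059463 + 849692)/(-4802391 + 2139607) = -209771/(-2662784) = -209771*(-1/2662784) = 209771/2662784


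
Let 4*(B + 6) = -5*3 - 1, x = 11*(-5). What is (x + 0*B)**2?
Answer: 3025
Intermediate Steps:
x = -55
B = -10 (B = -6 + (-5*3 - 1)/4 = -6 + (-15 - 1)/4 = -6 + (1/4)*(-16) = -6 - 4 = -10)
(x + 0*B)**2 = (-55 + 0*(-10))**2 = (-55 + 0)**2 = (-55)**2 = 3025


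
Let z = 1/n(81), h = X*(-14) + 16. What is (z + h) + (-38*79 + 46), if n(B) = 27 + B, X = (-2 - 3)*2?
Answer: -302399/108 ≈ -2800.0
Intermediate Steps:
X = -10 (X = -5*2 = -10)
h = 156 (h = -10*(-14) + 16 = 140 + 16 = 156)
z = 1/108 (z = 1/(27 + 81) = 1/108 ≈ 0.0092593)
(z + h) + (-38*79 + 46) = (1/108 + 156) + (-38*79 + 46) = 16849/108 + (-3002 + 46) = 16849/108 - 2956 = -302399/108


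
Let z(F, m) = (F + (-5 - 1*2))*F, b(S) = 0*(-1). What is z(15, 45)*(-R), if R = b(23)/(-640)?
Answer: 0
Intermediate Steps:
b(S) = 0
R = 0 (R = 0/(-640) = 0*(-1/640) = 0)
z(F, m) = F*(-7 + F) (z(F, m) = (F + (-5 - 2))*F = (F - 7)*F = (-7 + F)*F = F*(-7 + F))
z(15, 45)*(-R) = (15*(-7 + 15))*(-1*0) = (15*8)*0 = 120*0 = 0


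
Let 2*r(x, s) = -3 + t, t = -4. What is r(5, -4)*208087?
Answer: -1456609/2 ≈ -7.2830e+5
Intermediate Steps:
r(x, s) = -7/2 (r(x, s) = (-3 - 4)/2 = (1/2)*(-7) = -7/2)
r(5, -4)*208087 = -7/2*208087 = -1456609/2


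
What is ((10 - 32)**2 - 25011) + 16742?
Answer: -7785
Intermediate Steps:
((10 - 32)**2 - 25011) + 16742 = ((-22)**2 - 25011) + 16742 = (484 - 25011) + 16742 = -24527 + 16742 = -7785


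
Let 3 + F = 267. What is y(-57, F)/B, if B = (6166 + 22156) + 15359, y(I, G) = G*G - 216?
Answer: 69480/43681 ≈ 1.5906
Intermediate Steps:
F = 264 (F = -3 + 267 = 264)
y(I, G) = -216 + G² (y(I, G) = G² - 216 = -216 + G²)
B = 43681 (B = 28322 + 15359 = 43681)
y(-57, F)/B = (-216 + 264²)/43681 = (-216 + 69696)*(1/43681) = 69480*(1/43681) = 69480/43681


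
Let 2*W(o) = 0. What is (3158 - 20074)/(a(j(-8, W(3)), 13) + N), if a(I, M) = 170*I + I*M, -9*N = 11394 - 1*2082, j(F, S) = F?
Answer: 12687/1874 ≈ 6.7700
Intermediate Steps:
W(o) = 0 (W(o) = (½)*0 = 0)
N = -3104/3 (N = -(11394 - 1*2082)/9 = -(11394 - 2082)/9 = -⅑*9312 = -3104/3 ≈ -1034.7)
(3158 - 20074)/(a(j(-8, W(3)), 13) + N) = (3158 - 20074)/(-8*(170 + 13) - 3104/3) = -16916/(-8*183 - 3104/3) = -16916/(-1464 - 3104/3) = -16916/(-7496/3) = -16916*(-3/7496) = 12687/1874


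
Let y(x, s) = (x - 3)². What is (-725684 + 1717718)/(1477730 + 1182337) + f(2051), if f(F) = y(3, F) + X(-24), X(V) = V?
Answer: -2327762/98521 ≈ -23.627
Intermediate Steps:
y(x, s) = (-3 + x)²
f(F) = -24 (f(F) = (-3 + 3)² - 24 = 0² - 24 = 0 - 24 = -24)
(-725684 + 1717718)/(1477730 + 1182337) + f(2051) = (-725684 + 1717718)/(1477730 + 1182337) - 24 = 992034/2660067 - 24 = 992034*(1/2660067) - 24 = 36742/98521 - 24 = -2327762/98521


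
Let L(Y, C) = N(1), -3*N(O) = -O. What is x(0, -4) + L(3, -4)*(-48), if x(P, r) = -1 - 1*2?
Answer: -19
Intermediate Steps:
x(P, r) = -3 (x(P, r) = -1 - 2 = -3)
N(O) = O/3 (N(O) = -(-1)*O/3 = O/3)
L(Y, C) = ⅓ (L(Y, C) = (⅓)*1 = ⅓)
x(0, -4) + L(3, -4)*(-48) = -3 + (⅓)*(-48) = -3 - 16 = -19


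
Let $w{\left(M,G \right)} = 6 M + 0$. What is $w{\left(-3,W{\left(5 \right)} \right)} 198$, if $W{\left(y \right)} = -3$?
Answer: $-3564$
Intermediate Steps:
$w{\left(M,G \right)} = 6 M$
$w{\left(-3,W{\left(5 \right)} \right)} 198 = 6 \left(-3\right) 198 = \left(-18\right) 198 = -3564$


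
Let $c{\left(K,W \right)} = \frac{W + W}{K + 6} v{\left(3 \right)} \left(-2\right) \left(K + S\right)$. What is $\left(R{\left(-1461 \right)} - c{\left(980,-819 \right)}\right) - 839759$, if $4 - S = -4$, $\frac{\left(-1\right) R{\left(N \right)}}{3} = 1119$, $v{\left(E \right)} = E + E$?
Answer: $- \frac{425366252}{493} \approx -8.6281 \cdot 10^{5}$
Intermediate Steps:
$v{\left(E \right)} = 2 E$
$R{\left(N \right)} = -3357$ ($R{\left(N \right)} = \left(-3\right) 1119 = -3357$)
$S = 8$ ($S = 4 - -4 = 4 + 4 = 8$)
$c{\left(K,W \right)} = - \frac{24 W \left(8 + K\right)}{6 + K}$ ($c{\left(K,W \right)} = \frac{W + W}{K + 6} \cdot 2 \cdot 3 \left(-2\right) \left(K + 8\right) = \frac{2 W}{6 + K} 6 \left(-2\right) \left(8 + K\right) = \frac{12 W}{6 + K} \left(-2\right) \left(8 + K\right) = - \frac{24 W}{6 + K} \left(8 + K\right) = - \frac{24 W \left(8 + K\right)}{6 + K}$)
$\left(R{\left(-1461 \right)} - c{\left(980,-819 \right)}\right) - 839759 = \left(-3357 - \left(-24\right) \left(-819\right) \frac{1}{6 + 980} \left(8 + 980\right)\right) - 839759 = \left(-3357 - \left(-24\right) \left(-819\right) \frac{1}{986} \cdot 988\right) - 839759 = \left(-3357 - \frac{9710064}{493}\right) - 839759 = - \frac{11365065}{493} - 839759 = - \frac{425366252}{493}$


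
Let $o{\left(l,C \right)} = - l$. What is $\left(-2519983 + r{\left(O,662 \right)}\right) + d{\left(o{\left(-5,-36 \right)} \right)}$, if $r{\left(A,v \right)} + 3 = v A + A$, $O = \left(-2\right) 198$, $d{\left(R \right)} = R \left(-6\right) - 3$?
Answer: $-2782567$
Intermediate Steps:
$d{\left(R \right)} = -3 - 6 R$ ($d{\left(R \right)} = - 6 R - 3 = -3 - 6 R$)
$O = -396$
$r{\left(A,v \right)} = -3 + A + A v$ ($r{\left(A,v \right)} = -3 + \left(v A + A\right) = -3 + \left(A v + A\right) = -3 + \left(A + A v\right) = -3 + A + A v$)
$\left(-2519983 + r{\left(O,662 \right)}\right) + d{\left(o{\left(-5,-36 \right)} \right)} = \left(-2519983 - 262551\right) - \left(3 + 6 \left(\left(-1\right) \left(-5\right)\right)\right) = \left(-2519983 - 262551\right) - 33 = -2782534 - 33 = -2782567$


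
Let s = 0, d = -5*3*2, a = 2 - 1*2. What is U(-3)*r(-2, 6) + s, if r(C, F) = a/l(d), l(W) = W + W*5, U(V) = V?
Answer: 0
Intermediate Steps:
a = 0 (a = 2 - 2 = 0)
d = -30 (d = -15*2 = -30)
l(W) = 6*W (l(W) = W + 5*W = 6*W)
r(C, F) = 0 (r(C, F) = 0/((6*(-30))) = 0/(-180) = 0*(-1/180) = 0)
U(-3)*r(-2, 6) + s = -3*0 + 0 = 0 + 0 = 0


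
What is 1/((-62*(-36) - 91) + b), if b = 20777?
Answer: 1/22918 ≈ 4.3634e-5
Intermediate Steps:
1/((-62*(-36) - 91) + b) = 1/((-62*(-36) - 91) + 20777) = 1/((2232 - 91) + 20777) = 1/(2141 + 20777) = 1/22918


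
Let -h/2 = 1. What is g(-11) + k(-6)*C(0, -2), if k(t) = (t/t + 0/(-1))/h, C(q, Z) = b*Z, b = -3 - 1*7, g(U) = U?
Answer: -21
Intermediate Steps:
h = -2 (h = -2*1 = -2)
b = -10 (b = -3 - 7 = -10)
C(q, Z) = -10*Z
k(t) = -1/2 (k(t) = (t/t + 0/(-1))/(-2) = (1 + 0*(-1))*(-1/2) = (1 + 0)*(-1/2) = 1*(-1/2) = -1/2)
g(-11) + k(-6)*C(0, -2) = -11 - (-5)*(-2) = -11 - 1/2*20 = -11 - 10 = -21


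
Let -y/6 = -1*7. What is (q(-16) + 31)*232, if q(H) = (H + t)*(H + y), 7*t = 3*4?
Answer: -552856/7 ≈ -78979.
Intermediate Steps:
y = 42 (y = -(-6)*7 = -6*(-7) = 42)
t = 12/7 (t = (3*4)/7 = (⅐)*12 = 12/7 ≈ 1.7143)
q(H) = (42 + H)*(12/7 + H) (q(H) = (H + 12/7)*(H + 42) = (12/7 + H)*(42 + H) = (42 + H)*(12/7 + H))
(q(-16) + 31)*232 = ((72 + (-16)² + (306/7)*(-16)) + 31)*232 = ((72 + 256 - 4896/7) + 31)*232 = (-2600/7 + 31)*232 = -2383/7*232 = -552856/7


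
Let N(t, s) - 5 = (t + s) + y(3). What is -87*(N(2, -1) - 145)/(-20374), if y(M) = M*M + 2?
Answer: -5568/10187 ≈ -0.54658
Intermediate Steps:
y(M) = 2 + M² (y(M) = M² + 2 = 2 + M²)
N(t, s) = 16 + s + t (N(t, s) = 5 + ((t + s) + (2 + 3²)) = 5 + ((s + t) + (2 + 9)) = 5 + ((s + t) + 11) = 5 + (11 + s + t) = 16 + s + t)
-87*(N(2, -1) - 145)/(-20374) = -87*((16 - 1 + 2) - 145)/(-20374) = -87*(17 - 145)*(-1/20374) = -87*(-128)*(-1/20374) = 11136*(-1/20374) = -5568/10187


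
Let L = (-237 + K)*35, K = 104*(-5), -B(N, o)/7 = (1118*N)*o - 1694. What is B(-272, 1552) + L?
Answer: 3303684307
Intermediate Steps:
B(N, o) = 11858 - 7826*N*o (B(N, o) = -7*((1118*N)*o - 1694) = -7*(1118*N*o - 1694) = -7*(-1694 + 1118*N*o) = 11858 - 7826*N*o)
K = -520
L = -26495 (L = (-237 - 520)*35 = -757*35 = -26495)
B(-272, 1552) + L = (11858 - 7826*(-272)*1552) - 26495 = (11858 + 3303698944) - 26495 = 3303710802 - 26495 = 3303684307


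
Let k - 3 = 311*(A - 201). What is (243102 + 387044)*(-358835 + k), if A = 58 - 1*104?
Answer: -274522474754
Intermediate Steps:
A = -46 (A = 58 - 104 = -46)
k = -76814 (k = 3 + 311*(-46 - 201) = 3 + 311*(-247) = 3 - 76817 = -76814)
(243102 + 387044)*(-358835 + k) = (243102 + 387044)*(-358835 - 76814) = 630146*(-435649) = -274522474754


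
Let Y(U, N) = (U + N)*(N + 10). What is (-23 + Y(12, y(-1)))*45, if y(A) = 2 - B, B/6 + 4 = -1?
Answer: 82125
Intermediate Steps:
B = -30 (B = -24 + 6*(-1) = -24 - 6 = -30)
y(A) = 32 (y(A) = 2 - 1*(-30) = 2 + 30 = 32)
Y(U, N) = (10 + N)*(N + U) (Y(U, N) = (N + U)*(10 + N) = (10 + N)*(N + U))
(-23 + Y(12, y(-1)))*45 = (-23 + (32² + 10*32 + 10*12 + 32*12))*45 = (-23 + (1024 + 320 + 120 + 384))*45 = (-23 + 1848)*45 = 1825*45 = 82125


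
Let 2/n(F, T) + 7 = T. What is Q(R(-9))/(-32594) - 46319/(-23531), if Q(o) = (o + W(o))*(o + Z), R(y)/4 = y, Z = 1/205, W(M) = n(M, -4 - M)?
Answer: 3790699081074/1965359123375 ≈ 1.9288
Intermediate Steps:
n(F, T) = 2/(-7 + T)
W(M) = 2/(-11 - M) (W(M) = 2/(-7 + (-4 - M)) = 2/(-11 - M))
Z = 1/205 ≈ 0.0048781
R(y) = 4*y
Q(o) = (1/205 + o)*(o - 2/(11 + o)) (Q(o) = (o - 2/(11 + o))*(o + 1/205) = (o - 2/(11 + o))*(1/205 + o) = (1/205 + o)*(o - 2/(11 + o)))
Q(R(-9))/(-32594) - 46319/(-23531) = ((-2 - 1596*(-9) + 205*(4*(-9))³ + 2256*(4*(-9))²)/(205*(11 + 4*(-9))))/(-32594) - 46319/(-23531) = ((-2 - 399*(-36) + 205*(-36)³ + 2256*(-36)²)/(205*(11 - 36)))*(-1/32594) - 46319*(-1/23531) = ((1/205)*(-2 + 14364 + 205*(-46656) + 2256*1296)/(-25))*(-1/32594) + 46319/23531 = ((1/205)*(-1/25)*(-2 + 14364 - 9564480 + 2923776))*(-1/32594) + 46319/23531 = ((1/205)*(-1/25)*(-6626342))*(-1/32594) + 46319/23531 = (6626342/5125)*(-1/32594) + 46319/23531 = -3313171/83522125 + 46319/23531 = 3790699081074/1965359123375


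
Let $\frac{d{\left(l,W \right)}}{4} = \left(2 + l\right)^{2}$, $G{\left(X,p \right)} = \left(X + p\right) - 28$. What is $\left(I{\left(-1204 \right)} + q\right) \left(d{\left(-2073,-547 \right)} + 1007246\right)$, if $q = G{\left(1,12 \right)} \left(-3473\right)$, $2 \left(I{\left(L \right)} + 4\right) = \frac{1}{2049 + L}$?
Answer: $\frac{159899383978731}{169} \approx 9.4615 \cdot 10^{11}$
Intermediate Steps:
$G{\left(X,p \right)} = -28 + X + p$
$I{\left(L \right)} = -4 + \frac{1}{2 \left(2049 + L\right)}$
$d{\left(l,W \right)} = 4 \left(2 + l\right)^{2}$
$q = 52095$ ($q = \left(-28 + 1 + 12\right) \left(-3473\right) = \left(-15\right) \left(-3473\right) = 52095$)
$\left(I{\left(-1204 \right)} + q\right) \left(d{\left(-2073,-547 \right)} + 1007246\right) = \left(\frac{-16391 - -9632}{2 \left(2049 - 1204\right)} + 52095\right) \left(4 \left(2 - 2073\right)^{2} + 1007246\right) = \left(\frac{-16391 + 9632}{2 \cdot 845} + 52095\right) \left(4 \left(-2071\right)^{2} + 1007246\right) = \left(\frac{1}{2} \cdot \frac{1}{845} \left(-6759\right) + 52095\right) \left(4 \cdot 4289041 + 1007246\right) = \left(- \frac{6759}{1690} + 52095\right) \left(17156164 + 1007246\right) = \frac{88033791}{1690} \cdot 18163410 = \frac{159899383978731}{169}$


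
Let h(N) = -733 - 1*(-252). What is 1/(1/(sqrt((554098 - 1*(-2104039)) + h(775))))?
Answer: 2*sqrt(664414) ≈ 1630.2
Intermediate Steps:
h(N) = -481 (h(N) = -733 + 252 = -481)
1/(1/(sqrt((554098 - 1*(-2104039)) + h(775)))) = 1/(1/(sqrt((554098 - 1*(-2104039)) - 481))) = 1/(1/(sqrt((554098 + 2104039) - 481))) = 1/(1/(sqrt(2658137 - 481))) = 1/(1/(sqrt(2657656))) = 1/(1/(2*sqrt(664414))) = 1/(sqrt(664414)/1328828) = 2*sqrt(664414)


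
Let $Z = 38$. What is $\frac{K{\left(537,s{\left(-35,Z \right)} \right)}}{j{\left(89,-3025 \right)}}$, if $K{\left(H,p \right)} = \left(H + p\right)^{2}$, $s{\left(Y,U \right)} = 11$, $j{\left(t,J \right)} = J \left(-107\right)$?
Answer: $\frac{300304}{323675} \approx 0.92779$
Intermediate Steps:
$j{\left(t,J \right)} = - 107 J$
$\frac{K{\left(537,s{\left(-35,Z \right)} \right)}}{j{\left(89,-3025 \right)}} = \frac{\left(537 + 11\right)^{2}}{\left(-107\right) \left(-3025\right)} = \frac{548^{2}}{323675} = 300304 \cdot \frac{1}{323675} = \frac{300304}{323675}$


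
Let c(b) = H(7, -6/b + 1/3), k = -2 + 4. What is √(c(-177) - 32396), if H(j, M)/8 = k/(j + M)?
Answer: I*√860671622/163 ≈ 179.98*I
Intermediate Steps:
k = 2
H(j, M) = 16/(M + j) (H(j, M) = 8*(2/(j + M)) = 8*(2/(M + j)) = 16/(M + j))
c(b) = 16/(22/3 - 6/b) (c(b) = 16/((-6/b + 1/3) + 7) = 16/((-6/b + 1*(⅓)) + 7) = 16/((-6/b + ⅓) + 7) = 16/((⅓ - 6/b) + 7) = 16/(22/3 - 6/b))
√(c(-177) - 32396) = √(24*(-177)/(-9 + 11*(-177)) - 32396) = √(24*(-177)/(-9 - 1947) - 32396) = √(24*(-177)/(-1956) - 32396) = √(24*(-177)*(-1/1956) - 32396) = √(354/163 - 32396) = √(-5280194/163) = I*√860671622/163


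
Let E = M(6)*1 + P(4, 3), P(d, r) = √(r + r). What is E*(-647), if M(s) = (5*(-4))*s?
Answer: 77640 - 647*√6 ≈ 76055.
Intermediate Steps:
P(d, r) = √2*√r (P(d, r) = √(2*r) = √2*√r)
M(s) = -20*s
E = -120 + √6 (E = -20*6*1 + √2*√3 = -120*1 + √6 = -120 + √6 ≈ -117.55)
E*(-647) = (-120 + √6)*(-647) = 77640 - 647*√6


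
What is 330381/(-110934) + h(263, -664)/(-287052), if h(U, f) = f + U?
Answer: -5266224571/1769101476 ≈ -2.9768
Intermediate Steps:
h(U, f) = U + f
330381/(-110934) + h(263, -664)/(-287052) = 330381/(-110934) + (263 - 664)/(-287052) = 330381*(-1/110934) - 401*(-1/287052) = -36709/12326 + 401/287052 = -5266224571/1769101476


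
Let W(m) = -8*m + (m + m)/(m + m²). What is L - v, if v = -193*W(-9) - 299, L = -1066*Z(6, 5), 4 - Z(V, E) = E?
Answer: 60851/4 ≈ 15213.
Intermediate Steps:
Z(V, E) = 4 - E
L = 1066 (L = -1066*(4 - 1*5) = -1066*(4 - 5) = -1066*(-1) = 1066)
W(m) = -8*m + 2*m/(m + m²) (W(m) = -8*m + (2*m)/(m + m²) = -8*m + 2*m/(m + m²))
v = -56587/4 (v = -386*(1 - 4*(-9) - 4*(-9)²)/(1 - 9) - 299 = -386*(1 + 36 - 4*81)/(-8) - 299 = -386*(-1)*(1 + 36 - 324)/8 - 299 = -386*(-1)*(-287)/8 - 299 = -193*287/4 - 299 = -55391/4 - 299 = -56587/4 ≈ -14147.)
L - v = 1066 - 1*(-56587/4) = 1066 + 56587/4 = 60851/4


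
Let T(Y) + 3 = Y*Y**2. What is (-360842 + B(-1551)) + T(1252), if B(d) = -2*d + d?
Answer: 1962155714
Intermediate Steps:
B(d) = -d
T(Y) = -3 + Y**3 (T(Y) = -3 + Y*Y**2 = -3 + Y**3)
(-360842 + B(-1551)) + T(1252) = (-360842 - 1*(-1551)) + (-3 + 1252**3) = (-360842 + 1551) + (-3 + 1962515008) = -359291 + 1962515005 = 1962155714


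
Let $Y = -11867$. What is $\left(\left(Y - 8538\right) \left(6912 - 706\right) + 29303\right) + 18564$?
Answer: $-126585563$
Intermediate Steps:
$\left(\left(Y - 8538\right) \left(6912 - 706\right) + 29303\right) + 18564 = \left(\left(-11867 - 8538\right) \left(6912 - 706\right) + 29303\right) + 18564 = \left(\left(-20405\right) 6206 + 29303\right) + 18564 = \left(-126633430 + 29303\right) + 18564 = -126604127 + 18564 = -126585563$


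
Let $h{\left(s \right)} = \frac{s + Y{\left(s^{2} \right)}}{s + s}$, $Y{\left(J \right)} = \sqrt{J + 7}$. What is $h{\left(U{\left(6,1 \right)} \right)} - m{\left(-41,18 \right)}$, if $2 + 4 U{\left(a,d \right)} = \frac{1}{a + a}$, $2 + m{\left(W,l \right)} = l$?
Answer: $- \frac{31}{2} - \frac{\sqrt{16657}}{46} \approx -18.306$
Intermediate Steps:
$m{\left(W,l \right)} = -2 + l$
$U{\left(a,d \right)} = - \frac{1}{2} + \frac{1}{8 a}$ ($U{\left(a,d \right)} = - \frac{1}{2} + \frac{1}{4 \left(a + a\right)} = - \frac{1}{2} + \frac{1}{4 \cdot 2 a} = - \frac{1}{2} + \frac{\frac{1}{2} \frac{1}{a}}{4} = - \frac{1}{2} + \frac{1}{8 a}$)
$Y{\left(J \right)} = \sqrt{7 + J}$
$h{\left(s \right)} = \frac{s + \sqrt{7 + s^{2}}}{2 s}$ ($h{\left(s \right)} = \frac{s + \sqrt{7 + s^{2}}}{s + s} = \frac{s + \sqrt{7 + s^{2}}}{2 s}$)
$h{\left(U{\left(6,1 \right)} \right)} - m{\left(-41,18 \right)} = \frac{\frac{1 - 24}{8 \cdot 6} + \sqrt{7 + \left(\frac{1 - 24}{8 \cdot 6}\right)^{2}}}{2 \frac{1 - 24}{8 \cdot 6}} - \left(-2 + 18\right) = \frac{\frac{1}{8} \cdot \frac{1}{6} \left(1 - 24\right) + \sqrt{7 + \left(\frac{1}{8} \cdot \frac{1}{6} \left(1 - 24\right)\right)^{2}}}{2 \cdot \frac{1}{8} \cdot \frac{1}{6} \left(1 - 24\right)} - 16 = \frac{\frac{1}{8} \cdot \frac{1}{6} \left(-23\right) + \sqrt{7 + \left(\frac{1}{8} \cdot \frac{1}{6} \left(-23\right)\right)^{2}}}{2 \cdot \frac{1}{8} \cdot \frac{1}{6} \left(-23\right)} - 16 = \frac{- \frac{23}{48} + \sqrt{7 + \left(- \frac{23}{48}\right)^{2}}}{2 \left(- \frac{23}{48}\right)} - 16 = \frac{1}{2} \left(- \frac{48}{23}\right) \left(- \frac{23}{48} + \sqrt{7 + \frac{529}{2304}}\right) - 16 = \frac{1}{2} \left(- \frac{48}{23}\right) \left(- \frac{23}{48} + \sqrt{\frac{16657}{2304}}\right) - 16 = \frac{1}{2} \left(- \frac{48}{23}\right) \left(- \frac{23}{48} + \frac{\sqrt{16657}}{48}\right) - 16 = \left(\frac{1}{2} - \frac{\sqrt{16657}}{46}\right) - 16 = - \frac{31}{2} - \frac{\sqrt{16657}}{46}$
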